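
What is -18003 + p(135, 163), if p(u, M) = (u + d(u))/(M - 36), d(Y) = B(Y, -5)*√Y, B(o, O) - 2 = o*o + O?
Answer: -2286246/127 + 54666*√15/127 ≈ -16335.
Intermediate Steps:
B(o, O) = 2 + O + o² (B(o, O) = 2 + (o*o + O) = 2 + (o² + O) = 2 + (O + o²) = 2 + O + o²)
d(Y) = √Y*(-3 + Y²) (d(Y) = (2 - 5 + Y²)*√Y = (-3 + Y²)*√Y = √Y*(-3 + Y²))
p(u, M) = (u + √u*(-3 + u²))/(-36 + M) (p(u, M) = (u + √u*(-3 + u²))/(M - 36) = (u + √u*(-3 + u²))/(-36 + M))
-18003 + p(135, 163) = -18003 + (135 + √135*(-3 + 135²))/(-36 + 163) = -18003 + (135 + (3*√15)*(-3 + 18225))/127 = -18003 + (135 + (3*√15)*18222)/127 = -18003 + (135 + 54666*√15)/127 = -18003 + (135/127 + 54666*√15/127) = -2286246/127 + 54666*√15/127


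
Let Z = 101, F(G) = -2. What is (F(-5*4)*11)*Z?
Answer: -2222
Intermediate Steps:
(F(-5*4)*11)*Z = -2*11*101 = -22*101 = -2222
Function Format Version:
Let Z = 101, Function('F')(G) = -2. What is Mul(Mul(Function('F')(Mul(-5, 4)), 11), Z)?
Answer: -2222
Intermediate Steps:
Mul(Mul(Function('F')(Mul(-5, 4)), 11), Z) = Mul(Mul(-2, 11), 101) = Mul(-22, 101) = -2222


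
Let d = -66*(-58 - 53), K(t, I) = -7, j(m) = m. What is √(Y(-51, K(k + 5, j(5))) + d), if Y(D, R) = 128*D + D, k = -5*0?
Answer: 3*√83 ≈ 27.331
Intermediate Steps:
k = 0
d = 7326 (d = -66*(-111) = 7326)
Y(D, R) = 129*D
√(Y(-51, K(k + 5, j(5))) + d) = √(129*(-51) + 7326) = √(-6579 + 7326) = √747 = 3*√83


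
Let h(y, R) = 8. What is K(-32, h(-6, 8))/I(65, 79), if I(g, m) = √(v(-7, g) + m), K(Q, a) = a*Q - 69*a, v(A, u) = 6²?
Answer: -808*√115/115 ≈ -75.346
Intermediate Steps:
v(A, u) = 36
K(Q, a) = -69*a + Q*a (K(Q, a) = Q*a - 69*a = -69*a + Q*a)
I(g, m) = √(36 + m)
K(-32, h(-6, 8))/I(65, 79) = (8*(-69 - 32))/(√(36 + 79)) = (8*(-101))/(√115) = -808*√115/115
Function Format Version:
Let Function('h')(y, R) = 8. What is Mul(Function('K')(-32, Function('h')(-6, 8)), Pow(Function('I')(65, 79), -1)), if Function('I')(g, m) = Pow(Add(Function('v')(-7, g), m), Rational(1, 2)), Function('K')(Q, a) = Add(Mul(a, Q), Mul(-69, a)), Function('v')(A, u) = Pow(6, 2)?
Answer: Mul(Rational(-808, 115), Pow(115, Rational(1, 2))) ≈ -75.346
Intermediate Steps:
Function('v')(A, u) = 36
Function('K')(Q, a) = Add(Mul(-69, a), Mul(Q, a)) (Function('K')(Q, a) = Add(Mul(Q, a), Mul(-69, a)) = Add(Mul(-69, a), Mul(Q, a)))
Function('I')(g, m) = Pow(Add(36, m), Rational(1, 2))
Mul(Function('K')(-32, Function('h')(-6, 8)), Pow(Function('I')(65, 79), -1)) = Mul(Mul(8, Add(-69, -32)), Pow(Pow(Add(36, 79), Rational(1, 2)), -1)) = Mul(Mul(8, -101), Pow(Pow(115, Rational(1, 2)), -1)) = Mul(-808, Mul(Rational(1, 115), Pow(115, Rational(1, 2)))) = Mul(Rational(-808, 115), Pow(115, Rational(1, 2)))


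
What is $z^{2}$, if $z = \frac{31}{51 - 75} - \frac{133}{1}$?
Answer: $\frac{10387729}{576} \approx 18034.0$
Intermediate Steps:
$z = - \frac{3223}{24}$ ($z = \frac{31}{-24} - 133 = 31 \left(- \frac{1}{24}\right) - 133 = - \frac{31}{24} - 133 = - \frac{3223}{24} \approx -134.29$)
$z^{2} = \left(- \frac{3223}{24}\right)^{2} = \frac{10387729}{576}$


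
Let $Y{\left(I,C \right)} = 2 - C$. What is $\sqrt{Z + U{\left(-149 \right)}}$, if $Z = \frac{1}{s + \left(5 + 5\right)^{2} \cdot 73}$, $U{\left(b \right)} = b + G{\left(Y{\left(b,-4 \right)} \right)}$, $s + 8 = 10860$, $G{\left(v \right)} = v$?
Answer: $\frac{3 i \sqrt{1308827270}}{9076} \approx 11.958 i$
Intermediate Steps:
$s = 10852$ ($s = -8 + 10860 = 10852$)
$U{\left(b \right)} = 6 + b$ ($U{\left(b \right)} = b + \left(2 - -4\right) = b + \left(2 + 4\right) = b + 6 = 6 + b$)
$Z = \frac{1}{18152}$ ($Z = \frac{1}{10852 + \left(5 + 5\right)^{2} \cdot 73} = \frac{1}{10852 + 10^{2} \cdot 73} = \frac{1}{10852 + 100 \cdot 73} = \frac{1}{10852 + 7300} = \frac{1}{18152} \approx 5.509 \cdot 10^{-5}$)
$\sqrt{Z + U{\left(-149 \right)}} = \sqrt{\frac{1}{18152} + \left(6 - 149\right)} = \sqrt{\frac{1}{18152} - 143} = \sqrt{- \frac{2595735}{18152}} = \frac{3 i \sqrt{1308827270}}{9076}$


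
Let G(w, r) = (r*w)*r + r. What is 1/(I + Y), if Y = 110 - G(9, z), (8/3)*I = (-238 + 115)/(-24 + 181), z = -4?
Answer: -1256/38049 ≈ -0.033010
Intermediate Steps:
G(w, r) = r + w*r**2 (G(w, r) = w*r**2 + r = r + w*r**2)
I = -369/1256 (I = 3*((-238 + 115)/(-24 + 181))/8 = 3*(-123/157)/8 = 3*(-123*1/157)/8 = (3/8)*(-123/157) = -369/1256 ≈ -0.29379)
Y = -30 (Y = 110 - (-4)*(1 - 4*9) = 110 - (-4)*(1 - 36) = 110 - (-4)*(-35) = 110 - 1*140 = 110 - 140 = -30)
1/(I + Y) = 1/(-369/1256 - 30) = 1/(-38049/1256) = -1256/38049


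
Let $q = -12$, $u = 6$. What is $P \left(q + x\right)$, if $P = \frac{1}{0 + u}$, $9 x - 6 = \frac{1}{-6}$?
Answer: $- \frac{613}{324} \approx -1.892$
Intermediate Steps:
$x = \frac{35}{54}$ ($x = \frac{2}{3} + \frac{1}{9 \left(-6\right)} = \frac{2}{3} + \frac{1}{9} \left(- \frac{1}{6}\right) = \frac{2}{3} - \frac{1}{54} = \frac{35}{54} \approx 0.64815$)
$P = \frac{1}{6}$ ($P = \frac{1}{0 + 6} = \frac{1}{6} \approx 0.16667$)
$P \left(q + x\right) = \frac{-12 + \frac{35}{54}}{6} = \frac{1}{6} \left(- \frac{613}{54}\right) = - \frac{613}{324}$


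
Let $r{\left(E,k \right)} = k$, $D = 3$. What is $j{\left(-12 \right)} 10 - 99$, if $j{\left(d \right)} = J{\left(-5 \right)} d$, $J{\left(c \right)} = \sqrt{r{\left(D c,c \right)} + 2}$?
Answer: $-99 - 120 i \sqrt{3} \approx -99.0 - 207.85 i$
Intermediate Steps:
$J{\left(c \right)} = \sqrt{2 + c}$ ($J{\left(c \right)} = \sqrt{c + 2} = \sqrt{2 + c}$)
$j{\left(d \right)} = i d \sqrt{3}$ ($j{\left(d \right)} = \sqrt{2 - 5} d = \sqrt{-3} d = i \sqrt{3} d = i d \sqrt{3}$)
$j{\left(-12 \right)} 10 - 99 = i \left(-12\right) \sqrt{3} \cdot 10 - 99 = - 12 i \sqrt{3} \cdot 10 - 99 = - 120 i \sqrt{3} - 99 = -99 - 120 i \sqrt{3}$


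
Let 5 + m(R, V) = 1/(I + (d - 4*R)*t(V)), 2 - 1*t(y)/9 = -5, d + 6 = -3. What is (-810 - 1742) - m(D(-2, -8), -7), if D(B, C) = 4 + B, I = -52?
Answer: -2860280/1123 ≈ -2547.0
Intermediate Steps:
d = -9 (d = -6 - 3 = -9)
t(y) = 63 (t(y) = 18 - 9*(-5) = 18 + 45 = 63)
m(R, V) = -5 + 1/(-619 - 252*R) (m(R, V) = -5 + 1/(-52 + (-9 - 4*R)*63) = -5 + 1/(-52 + (-567 - 252*R)) = -5 + 1/(-619 - 252*R))
(-810 - 1742) - m(D(-2, -8), -7) = (-810 - 1742) - 36*(-86 - 35*(4 - 2))/(619 + 252*(4 - 2)) = -2552 - 36*(-86 - 35*2)/(619 + 252*2) = -2552 - 36*(-86 - 70)/(619 + 504) = -2552 - 36*(-156)/1123 = -2552 - 1*(-5616/1123) = -2552 + 5616/1123 = -2860280/1123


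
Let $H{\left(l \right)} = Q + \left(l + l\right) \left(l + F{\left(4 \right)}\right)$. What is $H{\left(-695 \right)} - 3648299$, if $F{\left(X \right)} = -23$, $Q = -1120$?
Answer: $-2651399$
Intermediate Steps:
$H{\left(l \right)} = -1120 + 2 l \left(-23 + l\right)$ ($H{\left(l \right)} = -1120 + \left(l + l\right) \left(l - 23\right) = -1120 + 2 l \left(-23 + l\right)$)
$H{\left(-695 \right)} - 3648299 = \left(-1120 - -31970 + 2 \left(-695\right)^{2}\right) - 3648299 = \left(-1120 + 31970 + 2 \cdot 483025\right) - 3648299 = \left(-1120 + 31970 + 966050\right) - 3648299 = 996900 - 3648299 = -2651399$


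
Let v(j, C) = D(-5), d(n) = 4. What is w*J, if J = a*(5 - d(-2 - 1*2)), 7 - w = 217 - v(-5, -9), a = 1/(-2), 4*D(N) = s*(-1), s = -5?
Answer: 835/8 ≈ 104.38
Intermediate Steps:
D(N) = 5/4 (D(N) = (-5*(-1))/4 = (1/4)*5 = 5/4)
v(j, C) = 5/4
a = -1/2 ≈ -0.50000
w = -835/4 (w = 7 - (217 - 1*5/4) = 7 - (217 - 5/4) = 7 - 1*863/4 = 7 - 863/4 = -835/4 ≈ -208.75)
J = -1/2 (J = -(5 - 1*4)/2 = -(5 - 4)/2 = -1/2*1 = -1/2 ≈ -0.50000)
w*J = -835/4*(-1/2) = 835/8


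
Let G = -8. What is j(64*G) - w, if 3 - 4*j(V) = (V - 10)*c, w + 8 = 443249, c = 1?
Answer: -1772439/4 ≈ -4.4311e+5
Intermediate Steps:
w = 443241 (w = -8 + 443249 = 443241)
j(V) = 13/4 - V/4 (j(V) = ¾ - (V - 10)/4 = ¾ - (-10 + V)/4 = ¾ + (5/2 - V/4) = 13/4 - V/4)
j(64*G) - w = (13/4 - 16*(-8)) - 1*443241 = (13/4 - ¼*(-512)) - 443241 = (13/4 + 128) - 443241 = 525/4 - 443241 = -1772439/4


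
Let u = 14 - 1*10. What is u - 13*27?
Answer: -347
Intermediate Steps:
u = 4 (u = 14 - 10 = 4)
u - 13*27 = 4 - 13*27 = 4 - 351 = -347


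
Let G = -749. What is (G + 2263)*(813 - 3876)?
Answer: -4637382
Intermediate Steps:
(G + 2263)*(813 - 3876) = (-749 + 2263)*(813 - 3876) = 1514*(-3063) = -4637382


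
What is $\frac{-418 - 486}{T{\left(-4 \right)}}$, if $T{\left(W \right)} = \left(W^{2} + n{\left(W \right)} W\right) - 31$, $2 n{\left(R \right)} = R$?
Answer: $\frac{904}{7} \approx 129.14$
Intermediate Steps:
$n{\left(R \right)} = \frac{R}{2}$
$T{\left(W \right)} = -31 + \frac{3 W^{2}}{2}$ ($T{\left(W \right)} = \left(W^{2} + \frac{W}{2} W\right) - 31 = \left(W^{2} + \frac{W^{2}}{2}\right) - 31 = \frac{3 W^{2}}{2} - 31 = -31 + \frac{3 W^{2}}{2}$)
$\frac{-418 - 486}{T{\left(-4 \right)}} = \frac{-418 - 486}{-31 + \frac{3 \left(-4\right)^{2}}{2}} = \frac{-418 - 486}{-31 + \frac{3}{2} \cdot 16} = - \frac{904}{-31 + 24} = - \frac{904}{-7} = \left(-904\right) \left(- \frac{1}{7}\right) = \frac{904}{7}$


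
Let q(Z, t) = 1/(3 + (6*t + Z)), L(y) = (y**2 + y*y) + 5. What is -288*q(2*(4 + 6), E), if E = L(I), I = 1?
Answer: -288/65 ≈ -4.4308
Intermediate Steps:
L(y) = 5 + 2*y**2 (L(y) = (y**2 + y**2) + 5 = 2*y**2 + 5 = 5 + 2*y**2)
E = 7 (E = 5 + 2*1**2 = 5 + 2*1 = 5 + 2 = 7)
q(Z, t) = 1/(3 + Z + 6*t) (q(Z, t) = 1/(3 + (Z + 6*t)) = 1/(3 + Z + 6*t))
-288*q(2*(4 + 6), E) = -288/(3 + 2*(4 + 6) + 6*7) = -288/(3 + 2*10 + 42) = -288/(3 + 20 + 42) = -288/65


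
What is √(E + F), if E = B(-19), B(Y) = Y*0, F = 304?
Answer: 4*√19 ≈ 17.436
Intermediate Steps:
B(Y) = 0
E = 0
√(E + F) = √(0 + 304) = √304 = 4*√19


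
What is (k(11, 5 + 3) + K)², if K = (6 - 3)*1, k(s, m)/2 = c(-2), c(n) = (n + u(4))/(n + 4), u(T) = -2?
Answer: 1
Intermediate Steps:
c(n) = (-2 + n)/(4 + n) (c(n) = (n - 2)/(n + 4) = (-2 + n)/(4 + n))
k(s, m) = -4 (k(s, m) = 2*((-2 - 2)/(4 - 2)) = 2*(-4/2) = 2*((½)*(-4)) = 2*(-2) = -4)
K = 3 (K = 3*1 = 3)
(k(11, 5 + 3) + K)² = (-4 + 3)² = (-1)² = 1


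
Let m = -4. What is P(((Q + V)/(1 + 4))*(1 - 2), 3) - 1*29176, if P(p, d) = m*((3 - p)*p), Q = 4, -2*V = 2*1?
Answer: -729184/25 ≈ -29167.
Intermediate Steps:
V = -1 ≈ -1.0000
P(p, d) = -4*p*(3 - p) (P(p, d) = -4*(3 - p)*p = -4*p*(3 - p))
P(((Q + V)/(1 + 4))*(1 - 2), 3) - 1*29176 = 4*(((4 - 1)/(1 + 4))*(1 - 2))*(-3 + ((4 - 1)/(1 + 4))*(1 - 2)) - 1*29176 = 4*((3/5)*(-1))*(-3 + (3/5)*(-1)) - 29176 = 4*(-3/5)*(-3 - 3/5) - 29176 = 4*(-3/5)*(-18/5) - 29176 = 216/25 - 29176 = -729184/25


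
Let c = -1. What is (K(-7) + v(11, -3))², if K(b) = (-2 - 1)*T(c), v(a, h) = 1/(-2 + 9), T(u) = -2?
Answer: 1849/49 ≈ 37.735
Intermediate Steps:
v(a, h) = ⅐ (v(a, h) = 1/7 = ⅐)
K(b) = 6 (K(b) = (-2 - 1)*(-2) = -3*(-2) = 6)
(K(-7) + v(11, -3))² = (6 + ⅐)² = (43/7)² = 1849/49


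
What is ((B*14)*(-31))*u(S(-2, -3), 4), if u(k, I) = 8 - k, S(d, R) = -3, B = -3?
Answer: 14322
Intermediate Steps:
((B*14)*(-31))*u(S(-2, -3), 4) = (-3*14*(-31))*(8 - 1*(-3)) = (-42*(-31))*(8 + 3) = 1302*11 = 14322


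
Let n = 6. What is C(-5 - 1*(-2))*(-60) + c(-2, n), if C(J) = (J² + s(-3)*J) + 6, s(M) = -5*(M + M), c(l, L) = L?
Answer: 4506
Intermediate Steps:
s(M) = -10*M
C(J) = 6 + J² + 30*J (C(J) = (J² + (-10*(-3))*J) + 6 = (J² + 30*J) + 6 = 6 + J² + 30*J)
C(-5 - 1*(-2))*(-60) + c(-2, n) = (6 + (-5 - 1*(-2))² + 30*(-5 - 1*(-2)))*(-60) + 6 = (6 + (-5 + 2)² + 30*(-5 + 2))*(-60) + 6 = (6 + (-3)² + 30*(-3))*(-60) + 6 = (6 + 9 - 90)*(-60) + 6 = -75*(-60) + 6 = 4500 + 6 = 4506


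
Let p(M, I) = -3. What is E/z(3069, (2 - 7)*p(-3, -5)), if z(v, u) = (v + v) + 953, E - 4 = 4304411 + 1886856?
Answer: 6191271/7091 ≈ 873.12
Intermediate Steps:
E = 6191271 (E = 4 + (4304411 + 1886856) = 4 + 6191267 = 6191271)
z(v, u) = 953 + 2*v (z(v, u) = 2*v + 953 = 953 + 2*v)
E/z(3069, (2 - 7)*p(-3, -5)) = 6191271/(953 + 2*3069) = 6191271/(953 + 6138) = 6191271/7091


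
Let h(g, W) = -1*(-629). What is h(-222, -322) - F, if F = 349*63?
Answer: -21358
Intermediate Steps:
h(g, W) = 629
F = 21987
h(-222, -322) - F = 629 - 1*21987 = 629 - 21987 = -21358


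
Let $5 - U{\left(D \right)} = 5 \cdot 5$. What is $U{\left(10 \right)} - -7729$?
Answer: $7709$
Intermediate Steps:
$U{\left(D \right)} = -20$ ($U{\left(D \right)} = 5 - 5 \cdot 5 = 5 - 25 = -20$)
$U{\left(10 \right)} - -7729 = -20 - -7729 = -20 + 7729 = 7709$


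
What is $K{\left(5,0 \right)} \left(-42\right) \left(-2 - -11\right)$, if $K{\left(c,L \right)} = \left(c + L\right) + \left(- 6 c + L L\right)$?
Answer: $9450$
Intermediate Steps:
$K{\left(c,L \right)} = L + L^{2} - 5 c$ ($K{\left(c,L \right)} = \left(L + c\right) + \left(- 6 c + L^{2}\right) = \left(L + c\right) + \left(L^{2} - 6 c\right) = L + L^{2} - 5 c$)
$K{\left(5,0 \right)} \left(-42\right) \left(-2 - -11\right) = \left(0 + 0^{2} - 25\right) \left(-42\right) \left(-2 - -11\right) = \left(0 + 0 - 25\right) \left(-42\right) \left(-2 + 11\right) = \left(-25\right) \left(-42\right) 9 = 1050 \cdot 9 = 9450$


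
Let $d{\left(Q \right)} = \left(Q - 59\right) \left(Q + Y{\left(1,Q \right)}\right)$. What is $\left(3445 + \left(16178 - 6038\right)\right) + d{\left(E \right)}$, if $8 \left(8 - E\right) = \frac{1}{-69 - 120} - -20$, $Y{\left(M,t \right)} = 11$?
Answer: $\frac{29039116681}{2286144} \approx 12702.0$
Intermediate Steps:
$E = \frac{8317}{1512}$ ($E = 8 - \frac{\frac{1}{-69 - 120} - -20}{8} = 8 - \frac{\frac{1}{-69 - 120} + 20}{8} = 8 - \frac{\frac{1}{-189} + 20}{8} = 8 - \frac{- \frac{1}{189} + 20}{8} = 8 - \frac{3779}{1512} = \frac{8317}{1512} \approx 5.5007$)
$d{\left(Q \right)} = \left(-59 + Q\right) \left(11 + Q\right)$ ($d{\left(Q \right)} = \left(Q - 59\right) \left(Q + 11\right) = \left(-59 + Q\right) \left(11 + Q\right)$)
$\left(3445 + \left(16178 - 6038\right)\right) + d{\left(E \right)} = \left(3445 + \left(16178 - 6038\right)\right) - \left(\frac{57521}{63} - \frac{69172489}{2286144}\right) = \left(3445 + 10140\right) - \frac{2018149559}{2286144} = 13585 - \frac{2018149559}{2286144} = \frac{29039116681}{2286144}$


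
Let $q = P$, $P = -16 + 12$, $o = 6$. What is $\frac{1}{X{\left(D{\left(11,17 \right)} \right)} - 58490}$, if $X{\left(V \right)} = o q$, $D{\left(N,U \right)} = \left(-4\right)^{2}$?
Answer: $- \frac{1}{58514} \approx -1.709 \cdot 10^{-5}$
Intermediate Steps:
$P = -4$
$q = -4$
$D{\left(N,U \right)} = 16$
$X{\left(V \right)} = -24$ ($X{\left(V \right)} = 6 \left(-4\right) = -24$)
$\frac{1}{X{\left(D{\left(11,17 \right)} \right)} - 58490} = \frac{1}{-24 - 58490} = \frac{1}{-58514} = - \frac{1}{58514}$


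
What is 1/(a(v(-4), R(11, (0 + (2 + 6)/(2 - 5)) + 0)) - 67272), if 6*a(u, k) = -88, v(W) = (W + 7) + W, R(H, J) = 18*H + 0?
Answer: -3/201860 ≈ -1.4862e-5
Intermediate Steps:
R(H, J) = 18*H
v(W) = 7 + 2*W (v(W) = (7 + W) + W = 7 + 2*W)
a(u, k) = -44/3 (a(u, k) = (1/6)*(-88) = -44/3)
1/(a(v(-4), R(11, (0 + (2 + 6)/(2 - 5)) + 0)) - 67272) = 1/(-44/3 - 67272) = 1/(-201860/3) = -3/201860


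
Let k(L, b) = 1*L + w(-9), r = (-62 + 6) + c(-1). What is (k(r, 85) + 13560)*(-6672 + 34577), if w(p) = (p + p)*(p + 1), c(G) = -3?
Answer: 380763725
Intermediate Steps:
w(p) = 2*p*(1 + p) (w(p) = (2*p)*(1 + p) = 2*p*(1 + p))
r = -59 (r = (-62 + 6) - 3 = -56 - 3 = -59)
k(L, b) = 144 + L (k(L, b) = 1*L + 2*(-9)*(1 - 9) = L + 2*(-9)*(-8) = L + 144 = 144 + L)
(k(r, 85) + 13560)*(-6672 + 34577) = ((144 - 59) + 13560)*(-6672 + 34577) = (85 + 13560)*27905 = 13645*27905 = 380763725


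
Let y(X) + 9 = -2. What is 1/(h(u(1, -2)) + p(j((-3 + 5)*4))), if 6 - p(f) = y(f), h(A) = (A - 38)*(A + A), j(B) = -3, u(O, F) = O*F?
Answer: 1/177 ≈ 0.0056497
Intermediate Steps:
u(O, F) = F*O
h(A) = 2*A*(-38 + A) (h(A) = (-38 + A)*(2*A) = 2*A*(-38 + A))
y(X) = -11 (y(X) = -9 - 2 = -11)
p(f) = 17 (p(f) = 6 - 1*(-11) = 6 + 11 = 17)
1/(h(u(1, -2)) + p(j((-3 + 5)*4))) = 1/(2*(-2*1)*(-38 - 2*1) + 17) = 1/(2*(-2)*(-38 - 2) + 17) = 1/(2*(-2)*(-40) + 17) = 1/(160 + 17) = 1/177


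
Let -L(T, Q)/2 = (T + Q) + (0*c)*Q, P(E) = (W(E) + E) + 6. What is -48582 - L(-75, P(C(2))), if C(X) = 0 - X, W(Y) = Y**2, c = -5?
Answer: -48716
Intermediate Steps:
C(X) = -X
P(E) = 6 + E + E**2 (P(E) = (E**2 + E) + 6 = (E + E**2) + 6 = 6 + E + E**2)
L(T, Q) = -2*Q - 2*T (L(T, Q) = -2*((T + Q) + (0*(-5))*Q) = -2*((Q + T) + 0*Q) = -2*((Q + T) + 0) = -2*(Q + T) = -2*Q - 2*T)
-48582 - L(-75, P(C(2))) = -48582 - (-2*(6 - 1*2 + (-1*2)**2) - 2*(-75)) = -48582 - (-2*(6 - 2 + (-2)**2) + 150) = -48582 - (-2*(6 - 2 + 4) + 150) = -48582 - (-2*8 + 150) = -48582 - (-16 + 150) = -48582 - 1*134 = -48582 - 134 = -48716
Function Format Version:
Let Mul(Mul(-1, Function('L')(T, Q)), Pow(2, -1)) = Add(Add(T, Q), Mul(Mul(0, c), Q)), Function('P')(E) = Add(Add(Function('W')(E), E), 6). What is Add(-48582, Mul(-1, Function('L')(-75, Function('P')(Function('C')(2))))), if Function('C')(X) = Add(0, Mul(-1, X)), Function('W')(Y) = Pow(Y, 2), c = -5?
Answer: -48716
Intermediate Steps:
Function('C')(X) = Mul(-1, X)
Function('P')(E) = Add(6, E, Pow(E, 2)) (Function('P')(E) = Add(Add(Pow(E, 2), E), 6) = Add(Add(E, Pow(E, 2)), 6) = Add(6, E, Pow(E, 2)))
Function('L')(T, Q) = Add(Mul(-2, Q), Mul(-2, T)) (Function('L')(T, Q) = Mul(-2, Add(Add(T, Q), Mul(Mul(0, -5), Q))) = Mul(-2, Add(Add(Q, T), Mul(0, Q))) = Mul(-2, Add(Add(Q, T), 0)) = Mul(-2, Add(Q, T)) = Add(Mul(-2, Q), Mul(-2, T)))
Add(-48582, Mul(-1, Function('L')(-75, Function('P')(Function('C')(2))))) = Add(-48582, Mul(-1, Add(Mul(-2, Add(6, Mul(-1, 2), Pow(Mul(-1, 2), 2))), Mul(-2, -75)))) = Add(-48582, Mul(-1, Add(Mul(-2, Add(6, -2, Pow(-2, 2))), 150))) = Add(-48582, Mul(-1, Add(Mul(-2, Add(6, -2, 4)), 150))) = Add(-48582, Mul(-1, Add(Mul(-2, 8), 150))) = Add(-48582, Mul(-1, Add(-16, 150))) = Add(-48582, Mul(-1, 134)) = Add(-48582, -134) = -48716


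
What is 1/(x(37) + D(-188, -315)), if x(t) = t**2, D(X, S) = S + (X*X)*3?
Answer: 1/107086 ≈ 9.3383e-6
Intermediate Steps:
D(X, S) = S + 3*X**2 (D(X, S) = S + X**2*3 = S + 3*X**2)
1/(x(37) + D(-188, -315)) = 1/(37**2 + (-315 + 3*(-188)**2)) = 1/(1369 + (-315 + 3*35344)) = 1/(1369 + (-315 + 106032)) = 1/(1369 + 105717) = 1/107086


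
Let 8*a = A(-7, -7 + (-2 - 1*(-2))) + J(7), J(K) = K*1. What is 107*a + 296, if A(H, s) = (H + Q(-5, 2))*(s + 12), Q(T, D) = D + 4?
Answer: 1291/4 ≈ 322.75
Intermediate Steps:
J(K) = K
Q(T, D) = 4 + D
A(H, s) = (6 + H)*(12 + s) (A(H, s) = (H + (4 + 2))*(s + 12) = (H + 6)*(12 + s) = (6 + H)*(12 + s))
a = ¼ (a = ((72 + 6*(-7 + (-2 - 1*(-2))) + 12*(-7) - 7*(-7 + (-2 - 1*(-2)))) + 7)/8 = ((72 + 6*(-7 + (-2 + 2)) - 84 - 7*(-7 + (-2 + 2))) + 7)/8 = ((72 + 6*(-7 + 0) - 84 - 7*(-7 + 0)) + 7)/8 = ((72 + 6*(-7) - 84 - 7*(-7)) + 7)/8 = ((72 - 42 - 84 + 49) + 7)/8 = (-5 + 7)/8 = (⅛)*2 = ¼ ≈ 0.25000)
107*a + 296 = 107*(¼) + 296 = 107/4 + 296 = 1291/4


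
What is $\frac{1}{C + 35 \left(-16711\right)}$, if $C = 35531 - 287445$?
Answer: $- \frac{1}{836799} \approx -1.195 \cdot 10^{-6}$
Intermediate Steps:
$C = -251914$
$\frac{1}{C + 35 \left(-16711\right)} = \frac{1}{-251914 + 35 \left(-16711\right)} = \frac{1}{-251914 - 584885} = \frac{1}{-836799} = - \frac{1}{836799}$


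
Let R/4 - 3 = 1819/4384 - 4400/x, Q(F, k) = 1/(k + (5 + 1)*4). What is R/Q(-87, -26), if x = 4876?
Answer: -13427249/668012 ≈ -20.100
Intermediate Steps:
Q(F, k) = 1/(24 + k) (Q(F, k) = 1/(k + 6*4) = 1/(k + 24) = 1/(24 + k))
R = 13427249/1336024 (R = 12 + 4*(1819/4384 - 4400/4876) = 12 + 4*(1819*(1/4384) - 4400*1/4876) = 12 + 4*(1819/4384 - 1100/1219) = 12 + 4*(-2605039/5344096) = 12 - 2605039/1336024 = 13427249/1336024 ≈ 10.050)
R/Q(-87, -26) = 13427249/(1336024*(1/(24 - 26))) = 13427249/(1336024*(1/(-2))) = 13427249/(1336024*(-½)) = (13427249/1336024)*(-2) = -13427249/668012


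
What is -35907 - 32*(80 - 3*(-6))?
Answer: -39043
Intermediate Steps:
-35907 - 32*(80 - 3*(-6)) = -35907 - 32*(80 + 18) = -35907 - 32*98 = -35907 - 1*3136 = -35907 - 3136 = -39043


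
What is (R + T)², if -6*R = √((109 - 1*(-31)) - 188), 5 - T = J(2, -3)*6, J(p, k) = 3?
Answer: 503/3 + 52*I*√3/3 ≈ 167.67 + 30.022*I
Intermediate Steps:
T = -13 (T = 5 - 3*6 = 5 - 1*18 = 5 - 18 = -13)
R = -2*I*√3/3 (R = -√((109 - 1*(-31)) - 188)/6 = -√((109 + 31) - 188)/6 = -√(140 - 188)/6 = -2*I*√3/3 ≈ -1.1547*I)
(R + T)² = (-2*I*√3/3 - 13)² = (-13 - 2*I*√3/3)²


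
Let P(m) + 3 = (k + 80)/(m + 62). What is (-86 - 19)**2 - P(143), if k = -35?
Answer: 452139/41 ≈ 11028.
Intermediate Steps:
P(m) = -3 + 45/(62 + m) (P(m) = -3 + (-35 + 80)/(m + 62) = -3 + 45/(62 + m))
(-86 - 19)**2 - P(143) = (-86 - 19)**2 - 3*(-47 - 1*143)/(62 + 143) = (-105)**2 - 3*(-47 - 143)/205 = 11025 - 3*(-190)/205 = 11025 - 1*(-114/41) = 11025 + 114/41 = 452139/41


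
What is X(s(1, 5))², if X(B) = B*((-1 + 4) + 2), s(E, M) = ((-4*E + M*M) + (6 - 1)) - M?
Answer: 11025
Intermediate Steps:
s(E, M) = 5 + M² - M - 4*E (s(E, M) = ((-4*E + M²) + 5) - M = ((M² - 4*E) + 5) - M = (5 + M² - 4*E) - M = 5 + M² - M - 4*E)
X(B) = 5*B (X(B) = B*(3 + 2) = B*5 = 5*B)
X(s(1, 5))² = (5*(5 + 5² - 1*5 - 4*1))² = (5*(5 + 25 - 5 - 4))² = (5*21)² = 105² = 11025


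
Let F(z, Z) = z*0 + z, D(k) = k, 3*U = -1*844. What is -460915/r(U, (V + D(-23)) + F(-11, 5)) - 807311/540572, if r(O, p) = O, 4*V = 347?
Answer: 93348982457/57030346 ≈ 1636.8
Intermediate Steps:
U = -844/3 (U = (-1*844)/3 = (⅓)*(-844) = -844/3 ≈ -281.33)
V = 347/4 (V = (¼)*347 = 347/4 ≈ 86.750)
F(z, Z) = z (F(z, Z) = 0 + z = z)
-460915/r(U, (V + D(-23)) + F(-11, 5)) - 807311/540572 = -460915/(-844/3) - 807311/540572 = -460915*(-3/844) - 807311*1/540572 = 1382745/844 - 807311/540572 = 93348982457/57030346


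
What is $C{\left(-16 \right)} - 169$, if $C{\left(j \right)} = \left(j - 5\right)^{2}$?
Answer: $272$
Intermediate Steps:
$C{\left(j \right)} = \left(-5 + j\right)^{2}$
$C{\left(-16 \right)} - 169 = \left(-5 - 16\right)^{2} - 169 = \left(-21\right)^{2} - 169 = 441 - 169 = 272$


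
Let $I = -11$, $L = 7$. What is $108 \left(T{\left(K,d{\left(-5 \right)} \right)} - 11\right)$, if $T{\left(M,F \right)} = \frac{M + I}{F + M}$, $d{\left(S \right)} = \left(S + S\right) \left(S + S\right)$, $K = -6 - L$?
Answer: $- \frac{35316}{29} \approx -1217.8$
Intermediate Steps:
$K = -13$ ($K = -6 - 7 = -13$)
$d{\left(S \right)} = 4 S^{2}$ ($d{\left(S \right)} = 2 S 2 S = 4 S^{2}$)
$T{\left(M,F \right)} = \frac{-11 + M}{F + M}$ ($T{\left(M,F \right)} = \frac{M - 11}{F + M} = \frac{-11 + M}{F + M}$)
$108 \left(T{\left(K,d{\left(-5 \right)} \right)} - 11\right) = 108 \left(\frac{-11 - 13}{4 \left(-5\right)^{2} - 13} - 11\right) = 108 \left(\frac{1}{4 \cdot 25 - 13} \left(-24\right) - 11\right) = 108 \left(\frac{1}{100 - 13} \left(-24\right) - 11\right) = 108 \left(\frac{1}{87} \left(-24\right) - 11\right) = 108 \left(- \frac{8}{29} - 11\right) = 108 \left(- \frac{327}{29}\right) = - \frac{35316}{29}$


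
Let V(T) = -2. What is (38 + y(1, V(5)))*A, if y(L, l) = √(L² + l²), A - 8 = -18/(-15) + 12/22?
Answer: 20368/55 + 536*√5/55 ≈ 392.12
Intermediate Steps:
A = 536/55 (A = 8 + (-18/(-15) + 12/22) = 8 + (-18*(-1/15) + 12*(1/22)) = 8 + (6/5 + 6/11) = 8 + 96/55 = 536/55 ≈ 9.7455)
(38 + y(1, V(5)))*A = (38 + √(1² + (-2)²))*(536/55) = (38 + √(1 + 4))*(536/55) = (38 + √5)*(536/55) = 20368/55 + 536*√5/55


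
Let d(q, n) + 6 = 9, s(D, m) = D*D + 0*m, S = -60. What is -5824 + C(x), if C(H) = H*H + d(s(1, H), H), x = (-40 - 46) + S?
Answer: 15495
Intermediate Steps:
s(D, m) = D² (s(D, m) = D² + 0 = D²)
d(q, n) = 3 (d(q, n) = -6 + 9 = 3)
x = -146 (x = (-40 - 46) - 60 = -86 - 60 = -146)
C(H) = 3 + H² (C(H) = H*H + 3 = H² + 3 = 3 + H²)
-5824 + C(x) = -5824 + (3 + (-146)²) = -5824 + (3 + 21316) = -5824 + 21319 = 15495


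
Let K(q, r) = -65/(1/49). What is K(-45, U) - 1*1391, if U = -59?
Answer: -4576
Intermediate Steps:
K(q, r) = -3185 (K(q, r) = -65/1/49 = -65*49 = -3185)
K(-45, U) - 1*1391 = -3185 - 1*1391 = -3185 - 1391 = -4576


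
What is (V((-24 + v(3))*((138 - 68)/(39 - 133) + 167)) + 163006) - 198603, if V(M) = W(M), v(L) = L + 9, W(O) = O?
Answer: -1766827/47 ≈ -37592.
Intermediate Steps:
v(L) = 9 + L
V(M) = M
(V((-24 + v(3))*((138 - 68)/(39 - 133) + 167)) + 163006) - 198603 = ((-24 + (9 + 3))*((138 - 68)/(39 - 133) + 167) + 163006) - 198603 = ((-24 + 12)*(70/(-94) + 167) + 163006) - 198603 = (-12*(70*(-1/94) + 167) + 163006) - 198603 = (-12*(-35/47 + 167) + 163006) - 198603 = (-12*7814/47 + 163006) - 198603 = (-93768/47 + 163006) - 198603 = 7567514/47 - 198603 = -1766827/47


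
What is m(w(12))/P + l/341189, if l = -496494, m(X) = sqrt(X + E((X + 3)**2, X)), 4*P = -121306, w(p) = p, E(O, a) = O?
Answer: -496494/341189 - 2*sqrt(237)/60653 ≈ -1.4557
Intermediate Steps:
P = -60653/2 (P = (1/4)*(-121306) = -60653/2 ≈ -30327.)
m(X) = sqrt(X + (3 + X)**2) (m(X) = sqrt(X + (X + 3)**2) = sqrt(X + (3 + X)**2))
m(w(12))/P + l/341189 = sqrt(12 + (3 + 12)**2)/(-60653/2) - 496494/341189 = sqrt(12 + 15**2)*(-2/60653) - 496494*1/341189 = sqrt(12 + 225)*(-2/60653) - 496494/341189 = sqrt(237)*(-2/60653) - 496494/341189 = -2*sqrt(237)/60653 - 496494/341189 = -496494/341189 - 2*sqrt(237)/60653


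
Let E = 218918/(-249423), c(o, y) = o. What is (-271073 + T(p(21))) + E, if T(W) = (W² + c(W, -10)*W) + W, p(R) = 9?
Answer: -67569408464/249423 ≈ -2.7090e+5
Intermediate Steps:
E = -218918/249423 (E = 218918*(-1/249423) = -218918/249423 ≈ -0.87770)
T(W) = W + 2*W² (T(W) = (W² + W*W) + W = (W² + W²) + W = 2*W² + W = W + 2*W²)
(-271073 + T(p(21))) + E = (-271073 + 9*(1 + 2*9)) - 218918/249423 = (-271073 + 9*(1 + 18)) - 218918/249423 = (-271073 + 9*19) - 218918/249423 = (-271073 + 171) - 218918/249423 = -270902 - 218918/249423 = -67569408464/249423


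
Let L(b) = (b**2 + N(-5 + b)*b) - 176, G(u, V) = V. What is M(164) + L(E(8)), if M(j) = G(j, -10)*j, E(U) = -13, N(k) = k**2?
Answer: -5859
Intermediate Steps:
L(b) = -176 + b**2 + b*(-5 + b)**2 (L(b) = (b**2 + (-5 + b)**2*b) - 176 = (b**2 + b*(-5 + b)**2) - 176 = -176 + b**2 + b*(-5 + b)**2)
M(j) = -10*j
M(164) + L(E(8)) = -10*164 + (-176 + (-13)**2 - 13*(-5 - 13)**2) = -1640 + (-176 + 169 - 13*(-18)**2) = -1640 + (-176 + 169 - 13*324) = -1640 + (-176 + 169 - 4212) = -1640 - 4219 = -5859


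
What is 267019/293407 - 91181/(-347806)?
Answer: 119623953981/102048715042 ≈ 1.1722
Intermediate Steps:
267019/293407 - 91181/(-347806) = 267019*(1/293407) - 91181*(-1/347806) = 267019/293407 + 91181/347806 = 119623953981/102048715042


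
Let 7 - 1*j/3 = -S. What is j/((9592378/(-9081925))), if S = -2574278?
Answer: 70138008455025/9592378 ≈ 7.3118e+6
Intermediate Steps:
j = -7722813 (j = 21 - (-3)*(-2574278) = 21 - 3*2574278 = 21 - 7722834 = -7722813)
j/((9592378/(-9081925))) = -7722813/(9592378/(-9081925)) = -7722813/(9592378*(-1/9081925)) = -7722813/(-9592378/9081925) = -7722813*(-9081925/9592378) = 70138008455025/9592378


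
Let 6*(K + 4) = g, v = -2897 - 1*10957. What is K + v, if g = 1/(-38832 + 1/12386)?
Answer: -19995977785867/1442919453 ≈ -13858.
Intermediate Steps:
v = -13854 (v = -2897 - 10957 = -13854)
g = -12386/480973151 (g = 1/(-38832 + 1/12386) = 1/(-480973151/12386) = -12386/480973151 ≈ -2.5752e-5)
K = -5771684005/1442919453 (K = -4 + (⅙)*(-12386/480973151) = -4 - 6193/1442919453 = -5771684005/1442919453 ≈ -4.0000)
K + v = -5771684005/1442919453 - 13854 = -19995977785867/1442919453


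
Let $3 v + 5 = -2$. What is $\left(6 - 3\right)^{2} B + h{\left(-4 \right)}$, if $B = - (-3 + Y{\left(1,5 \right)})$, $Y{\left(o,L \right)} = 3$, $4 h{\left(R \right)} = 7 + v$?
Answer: $\frac{7}{6} \approx 1.1667$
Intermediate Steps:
$v = - \frac{7}{3}$ ($v = - \frac{5}{3} + \frac{1}{3} \left(-2\right) = - \frac{5}{3} - \frac{2}{3} = - \frac{7}{3} \approx -2.3333$)
$h{\left(R \right)} = \frac{7}{6}$ ($h{\left(R \right)} = \frac{7 - \frac{7}{3}}{4} = \frac{1}{4} \cdot \frac{14}{3} = \frac{7}{6}$)
$B = 0$ ($B = - (-3 + 3) = \left(-1\right) 0 = 0$)
$\left(6 - 3\right)^{2} B + h{\left(-4 \right)} = \left(6 - 3\right)^{2} \cdot 0 + \frac{7}{6} = 3^{2} \cdot 0 + \frac{7}{6} = 9 \cdot 0 + \frac{7}{6} = 0 + \frac{7}{6} = \frac{7}{6}$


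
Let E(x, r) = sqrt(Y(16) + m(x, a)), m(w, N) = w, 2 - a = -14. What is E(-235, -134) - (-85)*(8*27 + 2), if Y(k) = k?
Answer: 18530 + I*sqrt(219) ≈ 18530.0 + 14.799*I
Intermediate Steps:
a = 16 (a = 2 - 1*(-14) = 2 + 14 = 16)
E(x, r) = sqrt(16 + x)
E(-235, -134) - (-85)*(8*27 + 2) = sqrt(16 - 235) - (-85)*(8*27 + 2) = sqrt(-219) - (-85)*(216 + 2) = I*sqrt(219) - (-85)*218 = I*sqrt(219) - 1*(-18530) = I*sqrt(219) + 18530 = 18530 + I*sqrt(219)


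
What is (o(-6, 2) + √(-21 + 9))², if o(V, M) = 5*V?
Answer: 888 - 120*I*√3 ≈ 888.0 - 207.85*I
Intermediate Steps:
(o(-6, 2) + √(-21 + 9))² = (5*(-6) + √(-21 + 9))² = (-30 + √(-12))² = (-30 + 2*I*√3)²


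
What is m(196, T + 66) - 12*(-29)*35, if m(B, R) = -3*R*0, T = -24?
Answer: 12180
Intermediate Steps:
m(B, R) = 0
m(196, T + 66) - 12*(-29)*35 = 0 - 12*(-29)*35 = 0 - (-348)*35 = 0 - 1*(-12180) = 0 + 12180 = 12180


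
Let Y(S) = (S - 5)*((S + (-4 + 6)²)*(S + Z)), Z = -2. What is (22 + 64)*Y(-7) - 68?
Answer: -27932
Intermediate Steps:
Y(S) = (-5 + S)*(-2 + S)*(4 + S) (Y(S) = (S - 5)*((S + (-4 + 6)²)*(S - 2)) = (-5 + S)*((S + 2²)*(-2 + S)) = (-5 + S)*((S + 4)*(-2 + S)) = (-5 + S)*((4 + S)*(-2 + S)) = (-5 + S)*((-2 + S)*(4 + S)) = (-5 + S)*(-2 + S)*(4 + S))
(22 + 64)*Y(-7) - 68 = (22 + 64)*(40 + (-7)³ - 18*(-7) - 3*(-7)²) - 68 = 86*(40 - 343 + 126 - 3*49) - 68 = 86*(40 - 343 + 126 - 147) - 68 = 86*(-324) - 68 = -27864 - 68 = -27932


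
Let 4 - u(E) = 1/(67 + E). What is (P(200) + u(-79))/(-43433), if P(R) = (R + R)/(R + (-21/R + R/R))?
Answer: -325419/2326792676 ≈ -0.00013986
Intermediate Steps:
u(E) = 4 - 1/(67 + E)
P(R) = 2*R/(1 + R - 21/R) (P(R) = (2*R)/(R + (-21/R + 1)) = (2*R)/(R + (1 - 21/R)) = (2*R)/(1 + R - 21/R) = 2*R/(1 + R - 21/R))
(P(200) + u(-79))/(-43433) = (2*200²/(-21 + 200 + 200²) + (267 + 4*(-79))/(67 - 79))/(-43433) = (2*40000/(-21 + 200 + 40000) + (267 - 316)/(-12))*(-1/43433) = (2*40000/40179 - 1/12*(-49))*(-1/43433) = (2*40000*(1/40179) + 49/12)*(-1/43433) = (80000/40179 + 49/12)*(-1/43433) = (325419/53572)*(-1/43433) = -325419/2326792676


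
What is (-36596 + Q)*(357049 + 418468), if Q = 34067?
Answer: -1961282493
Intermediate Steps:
(-36596 + Q)*(357049 + 418468) = (-36596 + 34067)*(357049 + 418468) = -2529*775517 = -1961282493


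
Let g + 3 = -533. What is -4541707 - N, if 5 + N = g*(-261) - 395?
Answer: -4681203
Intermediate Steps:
g = -536 (g = -3 - 533 = -536)
N = 139496 (N = -5 + (-536*(-261) - 395) = -5 + (139896 - 395) = -5 + 139501 = 139496)
-4541707 - N = -4541707 - 1*139496 = -4541707 - 139496 = -4681203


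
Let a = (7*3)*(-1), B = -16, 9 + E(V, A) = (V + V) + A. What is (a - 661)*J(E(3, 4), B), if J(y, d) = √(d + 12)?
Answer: -1364*I ≈ -1364.0*I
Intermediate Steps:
E(V, A) = -9 + A + 2*V (E(V, A) = -9 + ((V + V) + A) = -9 + (2*V + A) = -9 + (A + 2*V) = -9 + A + 2*V)
a = -21 (a = 21*(-1) = -21)
J(y, d) = √(12 + d)
(a - 661)*J(E(3, 4), B) = (-21 - 661)*√(12 - 16) = -1364*I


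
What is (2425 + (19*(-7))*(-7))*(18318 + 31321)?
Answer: 166588484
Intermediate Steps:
(2425 + (19*(-7))*(-7))*(18318 + 31321) = (2425 - 133*(-7))*49639 = (2425 + 931)*49639 = 3356*49639 = 166588484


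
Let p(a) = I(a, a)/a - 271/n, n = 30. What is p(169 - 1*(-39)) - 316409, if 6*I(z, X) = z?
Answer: -4746268/15 ≈ -3.1642e+5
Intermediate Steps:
I(z, X) = z/6
p(a) = -133/15 (p(a) = (a/6)/a - 271/30 = ⅙ - 271*1/30 = ⅙ - 271/30 = -133/15)
p(169 - 1*(-39)) - 316409 = -133/15 - 316409 = -4746268/15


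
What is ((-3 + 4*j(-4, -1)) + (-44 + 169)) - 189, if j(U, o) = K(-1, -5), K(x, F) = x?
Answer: -71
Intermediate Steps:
j(U, o) = -1
((-3 + 4*j(-4, -1)) + (-44 + 169)) - 189 = ((-3 + 4*(-1)) + (-44 + 169)) - 189 = ((-3 - 4) + 125) - 189 = (-7 + 125) - 189 = 118 - 189 = -71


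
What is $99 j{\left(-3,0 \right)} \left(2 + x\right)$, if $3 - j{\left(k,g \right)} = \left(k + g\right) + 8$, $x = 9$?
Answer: $-2178$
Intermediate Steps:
$j{\left(k,g \right)} = -5 - g - k$ ($j{\left(k,g \right)} = 3 - \left(\left(k + g\right) + 8\right) = 3 - \left(\left(g + k\right) + 8\right) = 3 - \left(8 + g + k\right) = -5 - g - k$)
$99 j{\left(-3,0 \right)} \left(2 + x\right) = 99 \left(-5 - 0 - -3\right) \left(2 + 9\right) = 99 \left(-5 + 0 + 3\right) 11 = 99 \left(-2\right) 11 = \left(-198\right) 11 = -2178$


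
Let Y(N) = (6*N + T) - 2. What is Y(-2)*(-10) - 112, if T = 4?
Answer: -12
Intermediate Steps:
Y(N) = 2 + 6*N (Y(N) = (6*N + 4) - 2 = (4 + 6*N) - 2 = 2 + 6*N)
Y(-2)*(-10) - 112 = (2 + 6*(-2))*(-10) - 112 = (2 - 12)*(-10) - 112 = -10*(-10) - 112 = 100 - 112 = -12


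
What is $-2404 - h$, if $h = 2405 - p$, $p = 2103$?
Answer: $-2706$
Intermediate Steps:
$h = 302$ ($h = 2405 - 2103 = 302$)
$-2404 - h = -2404 - 302 = -2706$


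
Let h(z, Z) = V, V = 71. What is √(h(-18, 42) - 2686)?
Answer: I*√2615 ≈ 51.137*I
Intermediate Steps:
h(z, Z) = 71
√(h(-18, 42) - 2686) = √(71 - 2686) = √(-2615) = I*√2615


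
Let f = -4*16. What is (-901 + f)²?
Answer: 931225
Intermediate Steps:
f = -64
(-901 + f)² = (-901 - 64)² = (-965)² = 931225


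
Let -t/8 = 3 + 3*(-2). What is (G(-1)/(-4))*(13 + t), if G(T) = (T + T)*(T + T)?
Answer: -37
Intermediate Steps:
G(T) = 4*T² (G(T) = (2*T)*(2*T) = 4*T²)
t = 24 (t = -8*(3 + 3*(-2)) = -8*(3 - 6) = -8*(-3) = 24)
(G(-1)/(-4))*(13 + t) = ((4*(-1)²)/(-4))*(13 + 24) = ((4*1)*(-¼))*37 = (4*(-¼))*37 = -1*37 = -37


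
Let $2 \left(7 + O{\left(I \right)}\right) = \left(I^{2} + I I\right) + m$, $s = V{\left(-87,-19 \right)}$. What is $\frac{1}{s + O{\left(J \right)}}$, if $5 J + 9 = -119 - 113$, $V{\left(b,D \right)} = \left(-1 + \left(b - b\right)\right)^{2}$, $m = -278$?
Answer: $\frac{25}{54456} \approx 0.00045909$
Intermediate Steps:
$V{\left(b,D \right)} = 1$ ($V{\left(b,D \right)} = \left(-1 + 0\right)^{2} = \left(-1\right)^{2} = 1$)
$s = 1$
$J = - \frac{241}{5}$ ($J = - \frac{9}{5} + \frac{-119 - 113}{5} = - \frac{9}{5} + \frac{1}{5} \left(-232\right) = - \frac{9}{5} - \frac{232}{5} = - \frac{241}{5} \approx -48.2$)
$O{\left(I \right)} = -146 + I^{2}$ ($O{\left(I \right)} = -7 + \frac{\left(I^{2} + I I\right) - 278}{2} = -7 + \frac{\left(I^{2} + I^{2}\right) - 278}{2} = -7 + \frac{2 I^{2} - 278}{2} = -7 + \frac{-278 + 2 I^{2}}{2} = -7 + \left(-139 + I^{2}\right) = -146 + I^{2}$)
$\frac{1}{s + O{\left(J \right)}} = \frac{1}{1 - \left(146 - \left(- \frac{241}{5}\right)^{2}\right)} = \frac{1}{1 + \left(-146 + \frac{58081}{25}\right)} = \frac{1}{1 + \frac{54431}{25}} = \frac{1}{\frac{54456}{25}} = \frac{25}{54456}$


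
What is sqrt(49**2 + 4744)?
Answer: sqrt(7145) ≈ 84.528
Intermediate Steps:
sqrt(49**2 + 4744) = sqrt(2401 + 4744) = sqrt(7145)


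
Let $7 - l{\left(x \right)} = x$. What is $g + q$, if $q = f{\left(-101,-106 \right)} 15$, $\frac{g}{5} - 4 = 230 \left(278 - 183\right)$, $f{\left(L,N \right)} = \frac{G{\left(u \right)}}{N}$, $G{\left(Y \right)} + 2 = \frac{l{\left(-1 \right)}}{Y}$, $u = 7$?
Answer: $\frac{40539215}{371} \approx 1.0927 \cdot 10^{5}$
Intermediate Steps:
$l{\left(x \right)} = 7 - x$
$G{\left(Y \right)} = -2 + \frac{8}{Y}$ ($G{\left(Y \right)} = -2 + \frac{7 - -1}{Y} = -2 + \frac{7 + 1}{Y} = -2 + \frac{8}{Y}$)
$f{\left(L,N \right)} = - \frac{6}{7 N}$ ($f{\left(L,N \right)} = \frac{-2 + \frac{8}{7}}{N} = - \frac{6}{7 N}$)
$g = 109270$ ($g = 20 + 5 \cdot 230 \left(278 - 183\right) = 20 + 5 \cdot 230 \cdot 95 = 20 + 5 \cdot 21850 = 20 + 109250 = 109270$)
$q = \frac{45}{371}$ ($q = - \frac{6}{7 \left(-106\right)} 15 = \left(- \frac{6}{7}\right) \left(- \frac{1}{106}\right) 15 = \frac{3}{371} \cdot 15 = \frac{45}{371} \approx 0.12129$)
$g + q = 109270 + \frac{45}{371} = \frac{40539215}{371}$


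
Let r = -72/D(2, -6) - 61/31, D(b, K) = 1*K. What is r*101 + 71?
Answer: 33612/31 ≈ 1084.3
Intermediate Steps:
D(b, K) = K
r = 311/31 (r = -72/(-6) - 61/31 = -72*(-⅙) - 61*1/31 = 12 - 61/31 = 311/31 ≈ 10.032)
r*101 + 71 = (311/31)*101 + 71 = 31411/31 + 71 = 33612/31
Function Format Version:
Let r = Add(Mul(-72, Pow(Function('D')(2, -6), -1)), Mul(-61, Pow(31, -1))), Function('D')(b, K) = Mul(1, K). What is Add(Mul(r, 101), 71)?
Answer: Rational(33612, 31) ≈ 1084.3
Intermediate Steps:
Function('D')(b, K) = K
r = Rational(311, 31) (r = Add(Mul(-72, Pow(-6, -1)), Mul(-61, Pow(31, -1))) = Add(Mul(-72, Rational(-1, 6)), Mul(-61, Rational(1, 31))) = Add(12, Rational(-61, 31)) = Rational(311, 31) ≈ 10.032)
Add(Mul(r, 101), 71) = Add(Mul(Rational(311, 31), 101), 71) = Add(Rational(31411, 31), 71) = Rational(33612, 31)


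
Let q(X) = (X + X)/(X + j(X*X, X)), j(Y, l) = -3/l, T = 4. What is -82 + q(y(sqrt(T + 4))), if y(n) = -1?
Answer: -83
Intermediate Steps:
q(X) = 2*X/(X - 3/X) (q(X) = (X + X)/(X - 3/X) = (2*X)/(X - 3/X) = 2*X/(X - 3/X))
-82 + q(y(sqrt(T + 4))) = -82 + 2*(-1)**2/(-3 + (-1)**2) = -82 + 2*1/(-3 + 1) = -82 + 2*1/(-2) = -82 + 2*1*(-1/2) = -82 - 1 = -83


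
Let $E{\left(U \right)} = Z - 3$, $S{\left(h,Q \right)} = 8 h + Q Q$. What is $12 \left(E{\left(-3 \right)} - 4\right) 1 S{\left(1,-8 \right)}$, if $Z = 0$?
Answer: $-6048$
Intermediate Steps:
$S{\left(h,Q \right)} = Q^{2} + 8 h$ ($S{\left(h,Q \right)} = 8 h + Q^{2} = Q^{2} + 8 h$)
$E{\left(U \right)} = -3$ ($E{\left(U \right)} = 0 - 3 = -3$)
$12 \left(E{\left(-3 \right)} - 4\right) 1 S{\left(1,-8 \right)} = 12 \left(-3 - 4\right) 1 \left(\left(-8\right)^{2} + 8 \cdot 1\right) = 12 \left(\left(-7\right) 1\right) \left(64 + 8\right) = 12 \left(-7\right) 72 = \left(-84\right) 72 = -6048$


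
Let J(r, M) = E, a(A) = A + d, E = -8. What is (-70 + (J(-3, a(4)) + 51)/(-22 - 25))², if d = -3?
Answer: 11108889/2209 ≈ 5028.9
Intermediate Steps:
a(A) = -3 + A (a(A) = A - 3 = -3 + A)
J(r, M) = -8
(-70 + (J(-3, a(4)) + 51)/(-22 - 25))² = (-70 + (-8 + 51)/(-22 - 25))² = (-70 + 43/(-47))² = (-70 + 43*(-1/47))² = (-70 - 43/47)² = (-3333/47)² = 11108889/2209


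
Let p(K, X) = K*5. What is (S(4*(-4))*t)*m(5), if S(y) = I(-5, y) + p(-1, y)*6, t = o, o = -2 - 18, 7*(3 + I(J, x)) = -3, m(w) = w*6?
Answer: 140400/7 ≈ 20057.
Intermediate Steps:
m(w) = 6*w
I(J, x) = -24/7 (I(J, x) = -3 + (⅐)*(-3) = -3 - 3/7 = -24/7)
p(K, X) = 5*K
o = -20
t = -20
S(y) = -234/7 (S(y) = -24/7 + (5*(-1))*6 = -24/7 - 5*6 = -24/7 - 30 = -234/7)
(S(4*(-4))*t)*m(5) = (-234/7*(-20))*(6*5) = (4680/7)*30 = 140400/7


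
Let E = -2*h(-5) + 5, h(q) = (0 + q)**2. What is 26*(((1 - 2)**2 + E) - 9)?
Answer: -1378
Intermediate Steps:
h(q) = q**2
E = -45 (E = -2*(-5)**2 + 5 = -2*25 + 5 = -50 + 5 = -45)
26*(((1 - 2)**2 + E) - 9) = 26*(((1 - 2)**2 - 45) - 9) = 26*(((-1)**2 - 45) - 9) = 26*((1 - 45) - 9) = 26*(-44 - 9) = 26*(-53) = -1378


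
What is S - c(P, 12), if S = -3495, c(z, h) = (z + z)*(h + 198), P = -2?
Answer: -2655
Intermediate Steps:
c(z, h) = 2*z*(198 + h) (c(z, h) = (2*z)*(198 + h) = 2*z*(198 + h))
S - c(P, 12) = -3495 - 2*(-2)*(198 + 12) = -3495 - 2*(-2)*210 = -3495 - 1*(-840) = -3495 + 840 = -2655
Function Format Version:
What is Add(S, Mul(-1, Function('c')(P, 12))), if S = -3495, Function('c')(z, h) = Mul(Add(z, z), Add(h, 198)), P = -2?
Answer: -2655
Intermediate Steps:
Function('c')(z, h) = Mul(2, z, Add(198, h)) (Function('c')(z, h) = Mul(Mul(2, z), Add(198, h)) = Mul(2, z, Add(198, h)))
Add(S, Mul(-1, Function('c')(P, 12))) = Add(-3495, Mul(-1, Mul(2, -2, Add(198, 12)))) = Add(-3495, Mul(-1, Mul(2, -2, 210))) = Add(-3495, Mul(-1, -840)) = Add(-3495, 840) = -2655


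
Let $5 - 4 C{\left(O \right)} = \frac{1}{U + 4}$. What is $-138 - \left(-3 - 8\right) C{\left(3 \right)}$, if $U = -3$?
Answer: $-127$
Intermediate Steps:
$C{\left(O \right)} = 1$ ($C{\left(O \right)} = \frac{5}{4} - \frac{1}{4 \left(-3 + 4\right)} = \frac{5}{4} - \frac{1}{4 \cdot 1} = \frac{5}{4} - \frac{1}{4} = 1$)
$-138 - \left(-3 - 8\right) C{\left(3 \right)} = -138 - \left(-3 - 8\right) 1 = -138 - \left(-11\right) 1 = -138 - -11 = -138 + 11 = -127$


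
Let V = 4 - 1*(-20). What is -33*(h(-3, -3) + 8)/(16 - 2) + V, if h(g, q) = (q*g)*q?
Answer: 963/14 ≈ 68.786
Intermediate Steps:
h(g, q) = g*q² (h(g, q) = (g*q)*q = g*q²)
V = 24 (V = 4 + 20 = 24)
-33*(h(-3, -3) + 8)/(16 - 2) + V = -33*(-3*(-3)² + 8)/(16 - 2) + 24 = -33*(-3*9 + 8)/14 + 24 = -33*(-27 + 8)/14 + 24 = -(-627)/14 + 24 = -33*(-19/14) + 24 = 627/14 + 24 = 963/14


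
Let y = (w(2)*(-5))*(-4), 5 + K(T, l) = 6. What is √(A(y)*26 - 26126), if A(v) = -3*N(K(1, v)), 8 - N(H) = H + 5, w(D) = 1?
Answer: I*√26282 ≈ 162.12*I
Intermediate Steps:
K(T, l) = 1 (K(T, l) = -5 + 6 = 1)
N(H) = 3 - H (N(H) = 8 - (H + 5) = 8 - (5 + H) = 8 + (-5 - H) = 3 - H)
y = 20 (y = (1*(-5))*(-4) = -5*(-4) = 20)
A(v) = -6 (A(v) = -3*(3 - 1*1) = -3*(3 - 1) = -3*2 = -6)
√(A(y)*26 - 26126) = √(-6*26 - 26126) = √(-156 - 26126) = √(-26282) = I*√26282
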